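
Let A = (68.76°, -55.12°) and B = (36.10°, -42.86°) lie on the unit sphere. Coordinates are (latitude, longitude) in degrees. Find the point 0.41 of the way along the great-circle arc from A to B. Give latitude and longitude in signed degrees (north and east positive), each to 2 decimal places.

The central angle between A and B is δ = 0.5823 rad.
With f = 0.41, the slerp weights are sin((1−f)δ)/sin δ = 0.6125 and sin(fδ)/sin δ = 0.4300.
Weighted sum of the unit vectors: (0.6125)·(0.2072,-0.2972,0.9321) + (0.4300)·(0.5923,-0.5496,0.5892) = (0.3816, -0.4184, 0.8242).
Converting back: φ = atan2(z, √(x²+y²)) = 55.51°, λ = atan2(y, x) = -47.63°.

55.51°, -47.63°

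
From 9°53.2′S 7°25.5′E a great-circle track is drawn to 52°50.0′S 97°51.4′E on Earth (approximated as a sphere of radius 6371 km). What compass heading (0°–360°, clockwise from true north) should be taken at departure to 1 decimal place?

Δλ = 90.432° = 1.5783 rad.
y = sin Δλ · cos φ₂ = (1.0000)(0.6041) = 0.6041
x = cos φ₁ sin φ₂ − sin φ₁ cos φ₂ cos Δλ = (0.9851)(-0.7969) − (-0.1717)(0.6041)(-0.0075) = -0.7858
θ = atan2(y, x) = 142.45°, so the bearing is 142.4°.

142.4°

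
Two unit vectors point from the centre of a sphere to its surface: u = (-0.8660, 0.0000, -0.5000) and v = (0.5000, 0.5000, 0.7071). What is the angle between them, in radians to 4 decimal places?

u·v = -0.7865; |u| = 1.0000, |v| = 1.0000.
cos θ = (u·v)/(|u||v|) = -0.7866, so θ = 2.4760 rad.

2.4760 rad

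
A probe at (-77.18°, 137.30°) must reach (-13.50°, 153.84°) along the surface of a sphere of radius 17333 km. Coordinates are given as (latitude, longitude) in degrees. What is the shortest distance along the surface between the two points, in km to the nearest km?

Let φ₁ = -1.3470 rad, φ₂ = -0.2356 rad, and Δλ = 0.2887 rad.
cos c = sin φ₁ sin φ₂ + cos φ₁ cos φ₂ cos Δλ = (-0.9751)(-0.2334) + (0.2219)(0.9724)(0.9586) = 0.43446,
so c = arccos(0.43446) = 1.12136 rad.
Distance = R·c = 17333 × 1.1214 ≈ 19437 km.

19437 km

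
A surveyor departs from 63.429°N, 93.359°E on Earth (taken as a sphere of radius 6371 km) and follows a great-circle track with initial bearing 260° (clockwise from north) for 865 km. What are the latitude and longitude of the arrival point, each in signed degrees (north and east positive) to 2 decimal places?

61.12°, 77.34°

Angular distance δ = d/R = 865/6371 = 0.13577 rad; initial bearing θ = 4.5379 rad.
sin φ₂ = sin φ₁ cos δ + cos φ₁ sin δ cos θ = (0.8944)(0.9908) + (0.4473)(0.1354)(-0.1736) = 0.8756, so φ₂ = 61.12°.
Δλ = atan2(sin θ sin δ cos φ₁, cos δ − sin φ₁ sin φ₂) = atan2(-0.0596, 0.2076) = -16.021°.
λ₂ = 93.359° − 16.021° = 77.34°.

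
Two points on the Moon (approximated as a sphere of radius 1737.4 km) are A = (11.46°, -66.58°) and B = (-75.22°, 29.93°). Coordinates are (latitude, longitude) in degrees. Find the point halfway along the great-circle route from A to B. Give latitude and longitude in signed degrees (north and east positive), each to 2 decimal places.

-37.97°, -51.66°

Central angle δ = 1.7931 rad. Interpolating on the sphere with fraction f = 0.5:
P = [sin((1−f)δ)·A + sin(fδ)·B] / sin δ = 0.8009·A + 0.8009·B in Cartesian coordinates,
giving P = (0.4890, -0.6183, -0.6153), i.e. latitude -37.97°, longitude -51.66°.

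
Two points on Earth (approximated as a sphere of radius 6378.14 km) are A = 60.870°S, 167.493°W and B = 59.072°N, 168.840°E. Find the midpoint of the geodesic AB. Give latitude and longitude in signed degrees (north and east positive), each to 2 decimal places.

-0.92°, -179.65°

Central angle δ = 2.1178 rad. Interpolating on the sphere with fraction f = 0.5:
P = [sin((1−f)δ)·A + sin(fδ)·B] / sin δ = 1.0208·A + 1.0208·B in Cartesian coordinates,
giving P = (-0.9999, -0.0061, -0.0160), i.e. latitude -0.92°, longitude -179.65°.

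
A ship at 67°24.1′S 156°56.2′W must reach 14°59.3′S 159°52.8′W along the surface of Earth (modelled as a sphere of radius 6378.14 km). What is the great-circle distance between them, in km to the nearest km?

Let φ₁ = -1.1764 rad, φ₂ = -0.2616 rad, and Δλ = -0.0514 rad.
Haversine: a = sin²(Δφ/2) + cos φ₁ cos φ₂ sin²(Δλ/2) = 0.1950 + (0.3843)(0.9660)(0.0007) = 0.19526.
Central angle c = 2·arcsin(√a) = 0.91540 rad.
Distance = R·c = 6378.14 × 0.9154 ≈ 5839 km.

5839 km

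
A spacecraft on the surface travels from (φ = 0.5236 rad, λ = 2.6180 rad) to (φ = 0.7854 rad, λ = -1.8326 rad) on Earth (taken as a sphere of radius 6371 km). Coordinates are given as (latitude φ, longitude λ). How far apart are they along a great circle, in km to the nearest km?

8757 km

Let φ₁ = 0.5236 rad, φ₂ = 0.7854 rad, and Δλ = 1.8326 rad.
Haversine: a = sin²(Δφ/2) + cos φ₁ cos φ₂ sin²(Δλ/2) = 0.0170 + (0.8660)(0.7071)(0.6294) = 0.40247.
Central angle c = 2·arcsin(√a) = 1.37447 rad.
Distance = R·c = 6371 × 1.3745 ≈ 8757 km.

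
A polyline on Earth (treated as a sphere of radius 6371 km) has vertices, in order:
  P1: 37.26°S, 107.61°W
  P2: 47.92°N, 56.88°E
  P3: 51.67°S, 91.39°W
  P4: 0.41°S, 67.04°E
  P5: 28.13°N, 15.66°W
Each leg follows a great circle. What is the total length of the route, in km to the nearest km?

59197 km

Leg P1→P2: central angle 2.8699 rad, distance 18284.1 km.
Leg P2→P3: central angle 2.7811 rad, distance 17718.6 km.
Leg P3→P4: central angle 2.1787 rad, distance 13880.4 km.
Leg P4→P5: central angle 1.4619 rad, distance 9313.8 km.
Total: 18284.1 + 17718.6 + 13880.4 + 9313.8 ≈ 59197 km.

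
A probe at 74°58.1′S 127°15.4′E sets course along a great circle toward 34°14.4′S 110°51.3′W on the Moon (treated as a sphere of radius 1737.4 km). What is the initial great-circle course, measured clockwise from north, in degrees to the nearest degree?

With φ₁ = -1.3084, φ₂ = -0.5976, Δλ = 2.1274 rad, the forward-azimuth formula gives
θ = atan2( sin Δλ cos φ₂ , cos φ₁ sin φ₂ − sin φ₁ cos φ₂ cos Δλ ) = atan2(0.7019, -0.5677) = 128.96°.
So the initial bearing is 129°.

129°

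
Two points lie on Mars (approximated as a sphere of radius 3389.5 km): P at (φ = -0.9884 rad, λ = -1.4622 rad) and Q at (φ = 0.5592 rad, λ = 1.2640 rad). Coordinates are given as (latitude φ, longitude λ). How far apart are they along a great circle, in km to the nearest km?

8898 km

In radians: φ₁ = -0.9884, φ₂ = 0.5592, Δλ = 156.200° = 2.7262 rad.
cos c = sin φ₁ sin φ₂ + cos φ₁ cos φ₂ cos Δλ = (-0.8351)(0.5305) + (0.5500)(0.8477)(-0.9150) = -0.86965,
so c = arccos(-0.86965) = 2.62529 rad.
Distance = R·c = 3389.5 × 2.6253 ≈ 8898 km.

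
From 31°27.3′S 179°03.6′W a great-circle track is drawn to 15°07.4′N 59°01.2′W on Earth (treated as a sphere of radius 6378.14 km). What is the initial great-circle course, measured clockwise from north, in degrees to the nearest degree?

92°

Δλ = 120.040° = 2.0951 rad.
y = sin Δλ · cos φ₂ = (0.8657)(0.9654) = 0.8357
x = cos φ₁ sin φ₂ − sin φ₁ cos φ₂ cos Δλ = (0.8531)(0.2609) − (-0.5218)(0.9654)(-0.5006) = -0.0296
θ = atan2(y, x) = 92.03°, so the bearing is 92°.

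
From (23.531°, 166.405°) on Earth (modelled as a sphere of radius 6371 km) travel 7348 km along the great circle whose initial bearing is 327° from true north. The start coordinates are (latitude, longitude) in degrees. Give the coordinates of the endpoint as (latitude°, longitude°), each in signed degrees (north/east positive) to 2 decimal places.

Angular distance δ = d/R = 7348/6371 = 1.15335 rad; initial bearing θ = 5.7072 rad.
sin φ₂ = sin φ₁ cos δ + cos φ₁ sin δ cos θ = (0.3992)(0.4054) + (0.9168)(0.9141)(0.8387) = 0.8648, so φ₂ = 59.86°.
Δλ = atan2(sin θ sin δ cos φ₁, cos δ − sin φ₁ sin φ₂) = atan2(-0.4565, 0.0602) = -82.490°.
λ₂ = 166.405° − 82.490° = 83.91°.

59.86°, 83.91°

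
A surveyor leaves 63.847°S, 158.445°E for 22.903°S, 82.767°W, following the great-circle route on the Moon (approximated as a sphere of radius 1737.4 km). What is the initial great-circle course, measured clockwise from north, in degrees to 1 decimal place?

With φ₁ = -1.1143, φ₂ = -0.3997, Δλ = 2.0732 rad, the forward-azimuth formula gives
θ = atan2( sin Δλ cos φ₂ , cos φ₁ sin φ₂ − sin φ₁ cos φ₂ cos Δλ ) = atan2(0.8073, -0.5697) = 125.21°.
So the initial bearing is 125.2°.

125.2°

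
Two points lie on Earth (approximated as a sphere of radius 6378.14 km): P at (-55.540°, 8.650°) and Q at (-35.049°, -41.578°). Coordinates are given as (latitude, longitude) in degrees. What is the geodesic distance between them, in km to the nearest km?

4415 km

In radians: φ₁ = -0.9694, φ₂ = -0.6117, Δλ = -50.228° = -0.8766 rad.
cos c = sin φ₁ sin φ₂ + cos φ₁ cos φ₂ cos Δλ = (-0.8245)(-0.5743) + (0.5658)(0.8187)(0.6397) = 0.76984,
so c = arccos(0.76984) = 0.69220 rad.
Distance = R·c = 6378.14 × 0.6922 ≈ 4415 km.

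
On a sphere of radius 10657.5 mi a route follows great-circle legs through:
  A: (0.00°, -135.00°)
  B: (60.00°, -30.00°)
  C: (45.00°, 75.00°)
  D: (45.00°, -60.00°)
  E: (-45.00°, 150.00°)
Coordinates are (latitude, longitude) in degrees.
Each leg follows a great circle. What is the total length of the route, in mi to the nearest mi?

Leg A→B: central angle 1.7006 rad, distance 18123.8 mi.
Leg B→C: central angle 1.0229 rad, distance 10901.9 mi.
Leg C→D: central angle 1.4238 rad, distance 15174.4 mi.
Leg D→E: central angle 2.7735 rad, distance 29558.5 mi.
Total: 18123.8 + 10901.9 + 15174.4 + 29558.5 ≈ 73759 mi.

73759 mi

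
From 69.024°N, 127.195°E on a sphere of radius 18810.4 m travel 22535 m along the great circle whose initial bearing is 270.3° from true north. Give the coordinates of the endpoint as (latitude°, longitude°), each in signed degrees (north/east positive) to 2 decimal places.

19.99°, 44.89°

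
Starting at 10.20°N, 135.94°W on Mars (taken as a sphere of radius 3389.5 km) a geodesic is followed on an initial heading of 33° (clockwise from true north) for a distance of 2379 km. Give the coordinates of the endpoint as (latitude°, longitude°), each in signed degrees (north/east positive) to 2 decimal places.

41.92°, -107.73°

Angular distance δ = d/R = 2379/3389.5 = 0.70187 rad; initial bearing θ = 0.5760 rad.
sin φ₂ = sin φ₁ cos δ + cos φ₁ sin δ cos θ = (0.1771)(0.7636) + (0.9842)(0.6456)(0.8387) = 0.6682, so φ₂ = 41.92°.
Δλ = atan2(sin θ sin δ cos φ₁, cos δ − sin φ₁ sin φ₂) = atan2(0.3461, 0.6453) = 28.205°.
λ₂ = -135.940° + 28.205° = -107.73°.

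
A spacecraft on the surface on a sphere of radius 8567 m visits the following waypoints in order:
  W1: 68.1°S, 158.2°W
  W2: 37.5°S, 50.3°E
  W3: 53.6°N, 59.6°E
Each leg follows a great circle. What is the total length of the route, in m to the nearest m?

Leg W1→W2: central angle 1.2611 rad, distance 10803.8 m.
Leg W2→W3: central angle 1.5962 rad, distance 13674.5 m.
Total: 10803.8 + 13674.5 ≈ 24478 m.

24478 m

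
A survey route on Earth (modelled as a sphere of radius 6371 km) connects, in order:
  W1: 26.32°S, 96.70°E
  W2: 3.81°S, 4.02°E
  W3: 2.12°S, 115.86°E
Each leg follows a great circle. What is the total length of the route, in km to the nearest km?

22498 km

Leg W1→W2: central angle 1.5832 rad, distance 10086.3 km.
Leg W2→W3: central angle 1.9482 rad, distance 12411.8 km.
Total: 10086.3 + 12411.8 ≈ 22498 km.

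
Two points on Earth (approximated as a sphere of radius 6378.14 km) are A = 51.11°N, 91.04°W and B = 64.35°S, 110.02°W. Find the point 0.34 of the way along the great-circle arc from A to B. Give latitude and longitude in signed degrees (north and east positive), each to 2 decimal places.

11.82°, -96.91°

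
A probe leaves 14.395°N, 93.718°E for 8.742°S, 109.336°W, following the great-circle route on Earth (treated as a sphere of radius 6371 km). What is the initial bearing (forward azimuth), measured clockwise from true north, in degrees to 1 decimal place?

With φ₁ = 0.2512, φ₂ = -0.1526, Δλ = 2.7392 rad, the forward-azimuth formula gives
θ = atan2( sin Δλ cos φ₂ , cos φ₁ sin φ₂ − sin φ₁ cos φ₂ cos Δλ ) = atan2(0.3870, 0.0789) = 78.48°.
So the initial bearing is 78.5°.

78.5°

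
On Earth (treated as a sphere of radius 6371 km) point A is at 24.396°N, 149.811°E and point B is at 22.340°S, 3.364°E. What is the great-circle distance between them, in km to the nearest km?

Let φ₁ = 0.4258 rad, φ₂ = -0.3899 rad, and Δλ = -2.5560 rad.
cos c = sin φ₁ sin φ₂ + cos φ₁ cos φ₂ cos Δλ = (0.4130)(-0.3801) + (0.9107)(0.9249)(-0.8334) = -0.85900,
so c = arccos(-0.85900) = 2.60411 rad.
Distance = R·c = 6371 × 2.6041 ≈ 16591 km.

16591 km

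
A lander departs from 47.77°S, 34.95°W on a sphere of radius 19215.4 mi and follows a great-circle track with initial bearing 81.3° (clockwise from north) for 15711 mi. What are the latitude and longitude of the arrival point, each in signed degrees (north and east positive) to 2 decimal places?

Angular distance δ = d/R = 15711/19215.4 = 0.81763 rad; initial bearing θ = 1.4190 rad.
sin φ₂ = sin φ₁ cos δ + cos φ₁ sin δ cos θ = (-0.7405)(0.6840) + (0.6721)(0.7295)(0.1513) = -0.4323, so φ₂ = -25.61°.
Δλ = atan2(sin θ sin δ cos φ₁, cos δ − sin φ₁ sin φ₂) = atan2(0.4847, 0.3639) = 53.102°.
λ₂ = -34.950° + 53.102° = 18.15°.

-25.61°, 18.15°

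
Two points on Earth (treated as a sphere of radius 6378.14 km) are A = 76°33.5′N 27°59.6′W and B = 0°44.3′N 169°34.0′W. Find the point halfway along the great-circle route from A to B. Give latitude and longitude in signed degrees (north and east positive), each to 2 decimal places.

49.88°, -159.55°

The central angle between A and B is δ = 1.7412 rad.
With f = 0.5, the slerp weights are sin((1−f)δ)/sin δ = 0.7759 and sin(fδ)/sin δ = 0.7759.
Weighted sum of the unit vectors: (0.7759)·(0.2053,-0.1091,0.9726) + (0.7759)·(-0.9834,-0.1811,0.0129) = (-0.6038, -0.2252, 0.7647).
Converting back: φ = atan2(z, √(x²+y²)) = 49.88°, λ = atan2(y, x) = -159.55°.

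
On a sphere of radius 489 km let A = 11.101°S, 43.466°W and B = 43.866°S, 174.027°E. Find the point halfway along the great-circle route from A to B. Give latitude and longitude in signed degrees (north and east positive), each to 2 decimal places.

Central angle δ = 2.0130 rad. Interpolating on the sphere with fraction f = 0.5:
P = [sin((1−f)δ)·A + sin(fδ)·B] / sin δ = 0.9349·A + 0.9349·B in Cartesian coordinates,
giving P = (-0.0045, -0.5609, -0.8278), i.e. latitude -55.88°, longitude -90.46°.

-55.88°, -90.46°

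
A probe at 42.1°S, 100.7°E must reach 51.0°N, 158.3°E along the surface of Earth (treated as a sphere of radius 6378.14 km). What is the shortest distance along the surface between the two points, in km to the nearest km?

In radians: φ₁ = -0.7348, φ₂ = 0.8901, Δλ = 57.600° = 1.0053 rad.
cos c = sin φ₁ sin φ₂ + cos φ₁ cos φ₂ cos Δλ = (-0.6704)(0.7771) + (0.7420)(0.6293)(0.5358) = -0.27082,
so c = arccos(-0.27082) = 1.84504 rad.
Distance = R·c = 6378.14 × 1.8450 ≈ 11768 km.

11768 km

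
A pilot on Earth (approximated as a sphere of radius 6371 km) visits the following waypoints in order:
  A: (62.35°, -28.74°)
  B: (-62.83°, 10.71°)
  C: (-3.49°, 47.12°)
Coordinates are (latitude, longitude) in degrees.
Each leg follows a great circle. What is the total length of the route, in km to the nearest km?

Leg A→B: central angle 2.2452 rad, distance 14304.1 km.
Leg B→C: central angle 1.1363 rad, distance 7239.3 km.
Total: 14304.1 + 7239.3 ≈ 21543 km.

21543 km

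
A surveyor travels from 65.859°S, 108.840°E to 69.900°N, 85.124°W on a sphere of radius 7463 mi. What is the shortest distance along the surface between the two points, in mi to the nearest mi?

In radians: φ₁ = -1.1495, φ₂ = 1.2200, Δλ = 166.036° = 2.8979 rad.
cos c = sin φ₁ sin φ₂ + cos φ₁ cos φ₂ cos Δλ = (-0.9125)(0.9391) + (0.4090)(0.3437)(-0.9704) = -0.99336,
so c = arccos(-0.99336) = 3.02629 rad.
Distance = R·c = 7463 × 3.0263 ≈ 22585 mi.

22585 mi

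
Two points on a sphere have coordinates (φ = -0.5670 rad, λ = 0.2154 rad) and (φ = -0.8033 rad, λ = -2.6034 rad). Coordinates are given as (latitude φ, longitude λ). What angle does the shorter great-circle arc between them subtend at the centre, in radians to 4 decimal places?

Let φ₁ = -0.5670 rad, φ₂ = -0.8033 rad, and Δλ = -2.8188 rad.
Haversine: a = sin²(Δφ/2) + cos φ₁ cos φ₂ sin²(Δλ/2) = 0.0139 + (0.8435)(0.6943)(0.9742) = 0.58445.
Central angle c = 2·arcsin(√a) = 1.74052 rad.
So the angular separation is 1.7405 rad.

1.7405 rad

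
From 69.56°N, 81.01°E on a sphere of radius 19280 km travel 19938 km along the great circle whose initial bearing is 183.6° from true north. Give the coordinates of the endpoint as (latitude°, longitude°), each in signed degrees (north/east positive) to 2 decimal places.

10.34°, 77.87°

Angular distance δ = d/R = 19938/19280 = 1.03413 rad; initial bearing θ = 3.2044 rad.
sin φ₂ = sin φ₁ cos δ + cos φ₁ sin δ cos θ = (0.9370)(0.5113) + (0.3492)(0.8594)(-0.9980) = 0.1795, so φ₂ = 10.34°.
Δλ = atan2(sin θ sin δ cos φ₁, cos δ − sin φ₁ sin φ₂) = atan2(-0.0188, 0.3430) = -3.145°.
λ₂ = 81.010° − 3.145° = 77.87°.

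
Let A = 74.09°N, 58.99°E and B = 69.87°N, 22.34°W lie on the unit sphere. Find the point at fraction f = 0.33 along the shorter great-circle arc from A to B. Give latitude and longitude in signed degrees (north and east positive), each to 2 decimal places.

Central angle δ = 0.4099 rad. Interpolating on the sphere with fraction f = 0.33:
P = [sin((1−f)δ)·A + sin(fδ)·B] / sin δ = 0.6805·A + 0.3384·B in Cartesian coordinates,
giving P = (0.2038, 0.1156, 0.9722), i.e. latitude 76.45°, longitude 29.56°.

76.45°, 29.56°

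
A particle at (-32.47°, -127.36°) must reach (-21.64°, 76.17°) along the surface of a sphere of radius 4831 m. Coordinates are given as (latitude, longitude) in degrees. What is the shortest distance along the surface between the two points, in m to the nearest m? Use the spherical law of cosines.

In radians: φ₁ = -0.5667, φ₂ = -0.3777, Δλ = -156.470° = -2.7309 rad.
cos c = sin φ₁ sin φ₂ + cos φ₁ cos φ₂ cos Δλ = (-0.5369)(-0.3688) + (0.8437)(0.9295)(-0.9169) = -0.52102,
so c = arccos(-0.52102) = 2.11885 rad.
Distance = R·c = 4831 × 2.1188 ≈ 10236 m.

10236 m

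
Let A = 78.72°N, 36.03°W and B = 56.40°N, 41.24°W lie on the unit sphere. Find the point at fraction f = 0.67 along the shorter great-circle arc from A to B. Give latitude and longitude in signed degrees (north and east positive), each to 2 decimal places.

The central angle between A and B is δ = 0.3907 rad.
With f = 0.67, the slerp weights are sin((1−f)δ)/sin δ = 0.3376 and sin(fδ)/sin δ = 0.6795.
Weighted sum of the unit vectors: (0.3376)·(0.1582,-0.1151,0.9807) + (0.6795)·(0.4161,-0.3648,0.8329) = (0.3362, -0.2867, 0.8971).
Converting back: φ = atan2(z, √(x²+y²)) = 63.78°, λ = atan2(y, x) = -40.46°.

63.78°, -40.46°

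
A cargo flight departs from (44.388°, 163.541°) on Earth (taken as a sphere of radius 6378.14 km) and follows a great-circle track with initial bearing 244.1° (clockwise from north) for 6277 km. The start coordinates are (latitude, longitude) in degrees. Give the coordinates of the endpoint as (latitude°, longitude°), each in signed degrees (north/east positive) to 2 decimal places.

7.31°, 114.49°

Angular distance δ = d/R = 6277/6378.14 = 0.98414 rad; initial bearing θ = 4.2603 rad.
sin φ₂ = sin φ₁ cos δ + cos φ₁ sin δ cos θ = (0.6995)(0.5536) + (0.7146)(0.8328)(-0.4368) = 0.1273, so φ₂ = 7.31°.
Δλ = atan2(sin θ sin δ cos φ₁, cos δ − sin φ₁ sin φ₂) = atan2(-0.5354, 0.4645) = -49.051°.
λ₂ = 163.541° − 49.051° = 114.49°.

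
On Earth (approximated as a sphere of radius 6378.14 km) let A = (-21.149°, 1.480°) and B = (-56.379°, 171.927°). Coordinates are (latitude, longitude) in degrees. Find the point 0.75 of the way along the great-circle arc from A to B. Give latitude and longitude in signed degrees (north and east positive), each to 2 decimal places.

-80.75°, 146.83°

The central angle between A and B is δ = 1.7811 rad.
With f = 0.75, the slerp weights are sin((1−f)δ)/sin δ = 0.4404 and sin(fδ)/sin δ = 0.9944.
Weighted sum of the unit vectors: (0.4404)·(0.9323,0.0241,-0.3608) + (0.9944)·(-0.5482,0.0778,-0.8327) = (-0.1345, 0.0879, -0.9870).
Converting back: φ = atan2(z, √(x²+y²)) = -80.75°, λ = atan2(y, x) = 146.83°.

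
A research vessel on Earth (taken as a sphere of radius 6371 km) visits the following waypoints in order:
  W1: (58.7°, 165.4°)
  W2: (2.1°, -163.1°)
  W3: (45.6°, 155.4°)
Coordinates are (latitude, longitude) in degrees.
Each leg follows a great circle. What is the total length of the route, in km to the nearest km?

13160 km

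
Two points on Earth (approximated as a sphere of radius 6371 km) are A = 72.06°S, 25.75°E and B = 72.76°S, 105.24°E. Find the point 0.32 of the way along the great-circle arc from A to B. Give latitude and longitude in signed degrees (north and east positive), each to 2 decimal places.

Central angle δ = 0.3890 rad. Interpolating on the sphere with fraction f = 0.32:
P = [sin((1−f)δ)·A + sin(fδ)·B] / sin δ = 0.6894·A + 0.3274·B in Cartesian coordinates,
giving P = (0.1657, 0.1859, -0.9685), i.e. latitude -75.58°, longitude 48.27°.

-75.58°, 48.27°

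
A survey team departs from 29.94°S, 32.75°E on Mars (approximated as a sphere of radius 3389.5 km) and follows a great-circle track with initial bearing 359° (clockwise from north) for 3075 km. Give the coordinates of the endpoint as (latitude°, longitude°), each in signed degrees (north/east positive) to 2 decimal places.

22.03°, 31.90°

Angular distance δ = d/R = 3075/3389.5 = 0.90721 rad; initial bearing θ = 6.2657 rad.
sin φ₂ = sin φ₁ cos δ + cos φ₁ sin δ cos θ = (-0.4991)(0.6159) + (0.8665)(0.7878)(0.9998) = 0.3751, so φ₂ = 22.03°.
Δλ = atan2(sin θ sin δ cos φ₁, cos δ − sin φ₁ sin φ₂) = atan2(-0.0119, 0.8032) = -0.850°.
λ₂ = 32.750° − 0.850° = 31.90°.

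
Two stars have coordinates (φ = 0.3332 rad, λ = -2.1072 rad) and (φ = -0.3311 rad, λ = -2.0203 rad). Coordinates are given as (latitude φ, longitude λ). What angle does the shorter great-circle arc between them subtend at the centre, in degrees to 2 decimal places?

38.37°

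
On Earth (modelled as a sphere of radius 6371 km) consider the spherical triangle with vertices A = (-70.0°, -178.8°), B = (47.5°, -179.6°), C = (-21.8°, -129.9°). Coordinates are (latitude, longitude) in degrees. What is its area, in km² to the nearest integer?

38210438 km²

Side lengths (central angles): a = 1.4385, b = 0.9792, c = 2.0508 rad; semiperimeter s = 2.2342.
By l'Huilier's theorem, tan(E/4) = √[tan(s/2) tan((s−a)/2) tan((s−b)/2) tan((s−c)/2)], giving spherical excess E = 0.9414 rad.
Area = E·R² = 0.9414 × (6371)² ≈ 38210438 km².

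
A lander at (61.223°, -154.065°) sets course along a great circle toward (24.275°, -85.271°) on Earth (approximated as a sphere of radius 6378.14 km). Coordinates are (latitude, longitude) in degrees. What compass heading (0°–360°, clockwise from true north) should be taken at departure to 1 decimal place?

Δλ = 68.794° = 1.2007 rad.
y = sin Δλ · cos φ₂ = (0.9323)(0.9116) = 0.8499
x = cos φ₁ sin φ₂ − sin φ₁ cos φ₂ cos Δλ = (0.4814)(0.4111) − (0.8765)(0.9116)(0.3617) = -0.0911
θ = atan2(y, x) = 96.12°, so the bearing is 96.1°.

96.1°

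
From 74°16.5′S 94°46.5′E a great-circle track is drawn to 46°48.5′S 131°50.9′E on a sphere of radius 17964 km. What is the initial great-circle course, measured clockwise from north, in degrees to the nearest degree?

Δλ = 37.073° = 0.6471 rad.
y = sin Δλ · cos φ₂ = (0.6028)(0.6844) = 0.4126
x = cos φ₁ sin φ₂ − sin φ₁ cos φ₂ cos Δλ = (0.2710)(-0.7291) − (-0.9626)(0.6844)(0.7979) = 0.3281
θ = atan2(y, x) = 51.51°, so the bearing is 52°.

52°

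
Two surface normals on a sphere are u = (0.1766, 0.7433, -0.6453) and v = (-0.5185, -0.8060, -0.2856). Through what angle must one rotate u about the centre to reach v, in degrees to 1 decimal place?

120.4°

u·v = -0.5064; |u| = 1.0000, |v| = 1.0000.
cos θ = (u·v)/(|u||v|) = -0.5063, so θ = 120.4°.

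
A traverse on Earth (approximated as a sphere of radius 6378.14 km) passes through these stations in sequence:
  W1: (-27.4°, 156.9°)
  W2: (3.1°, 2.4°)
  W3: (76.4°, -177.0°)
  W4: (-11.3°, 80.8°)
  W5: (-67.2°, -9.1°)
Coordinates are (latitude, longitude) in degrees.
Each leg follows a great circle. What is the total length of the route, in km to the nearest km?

47810 km

Leg W1→W2: central angle 2.5411 rad, distance 16207.3 km.
Leg W2→W3: central angle 1.7540 rad, distance 11187.5 km.
Leg W3→W4: central angle 1.8123 rad, distance 11559.2 km.
Leg W4→W5: central angle 1.3885 rad, distance 8856.0 km.
Total: 16207.3 + 11187.5 + 11559.2 + 8856.0 ≈ 47810 km.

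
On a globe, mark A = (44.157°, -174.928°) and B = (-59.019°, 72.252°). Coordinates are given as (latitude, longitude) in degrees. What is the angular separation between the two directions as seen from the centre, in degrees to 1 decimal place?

137.8°

With latitudes φ₁ = 44.157°, φ₂ = -59.019° and longitude difference Δλ = -112.820°:
cos c = sin φ₁ sin φ₂ + cos φ₁ cos φ₂ cos Δλ = (0.6966)(-0.8573) + (0.7174)(0.5148)(-0.3878) = -0.74047,
so c = arccos(-0.74047) = 2.40457 rad.
So the angular separation is 137.8°.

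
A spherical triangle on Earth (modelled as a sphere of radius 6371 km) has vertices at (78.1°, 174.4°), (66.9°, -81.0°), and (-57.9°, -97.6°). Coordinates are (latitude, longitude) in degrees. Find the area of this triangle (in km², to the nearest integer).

35947035 km²

Side lengths (central angles): a = 2.1888, b = 2.5412, c = 0.4956 rad; semiperimeter s = 2.6128.
By l'Huilier's theorem, tan(E/4) = √[tan(s/2) tan((s−a)/2) tan((s−b)/2) tan((s−c)/2)], giving spherical excess E = 0.8856 rad.
Area = E·R² = 0.8856 × (6371)² ≈ 35947035 km².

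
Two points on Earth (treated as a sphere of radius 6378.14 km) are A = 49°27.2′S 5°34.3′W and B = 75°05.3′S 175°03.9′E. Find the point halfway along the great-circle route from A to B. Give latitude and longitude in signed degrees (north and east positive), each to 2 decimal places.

Central angle δ = 0.9679 rad. Interpolating on the sphere with fraction f = 0.5:
P = [sin((1−f)δ)·A + sin(fδ)·B] / sin δ = 0.5649·A + 0.5649·B in Cartesian coordinates,
giving P = (0.2206, -0.0231, -0.9751), i.e. latitude -77.18°, longitude -5.99°.

-77.18°, -5.99°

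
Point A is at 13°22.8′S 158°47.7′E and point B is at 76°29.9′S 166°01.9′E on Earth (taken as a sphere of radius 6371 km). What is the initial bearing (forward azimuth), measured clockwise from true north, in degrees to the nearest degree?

178°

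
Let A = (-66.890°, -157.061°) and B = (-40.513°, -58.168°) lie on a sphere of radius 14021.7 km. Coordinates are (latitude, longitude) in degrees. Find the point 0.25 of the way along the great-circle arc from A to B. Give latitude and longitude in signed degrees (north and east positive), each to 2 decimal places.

-69.01°, -119.20°

Central angle δ = 0.9868 rad. Interpolating on the sphere with fraction f = 0.25:
P = [sin((1−f)δ)·A + sin(fδ)·B] / sin δ = 0.8083·A + 0.2927·B in Cartesian coordinates,
giving P = (-0.1748, -0.3127, -0.9336), i.e. latitude -69.01°, longitude -119.20°.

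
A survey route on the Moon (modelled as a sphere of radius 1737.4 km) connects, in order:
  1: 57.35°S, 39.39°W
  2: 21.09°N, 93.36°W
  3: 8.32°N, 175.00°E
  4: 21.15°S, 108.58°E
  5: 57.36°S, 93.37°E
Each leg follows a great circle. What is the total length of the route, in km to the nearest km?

8743 km

Leg 1→2: central angle 1.5777 rad, distance 2741.1 km.
Leg 2→3: central angle 1.5451 rad, distance 2684.5 km.
Leg 3→4: central angle 1.2483 rad, distance 2168.8 km.
Leg 4→5: central angle 0.6612 rad, distance 1148.8 km.
Total: 2741.1 + 2684.5 + 2168.8 + 1148.8 ≈ 8743 km.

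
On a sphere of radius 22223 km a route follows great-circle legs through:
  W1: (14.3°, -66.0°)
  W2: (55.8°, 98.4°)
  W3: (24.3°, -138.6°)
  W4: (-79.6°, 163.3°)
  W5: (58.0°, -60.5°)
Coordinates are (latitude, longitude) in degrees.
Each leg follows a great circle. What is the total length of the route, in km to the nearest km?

177748 km

Leg W1→W2: central angle 1.8969 rad, distance 42153.9 km.
Leg W2→W3: central angle 1.5094 rad, distance 33543.7 km.
Leg W3→W4: central angle 1.8942 rad, distance 42095.2 km.
Leg W4→W5: central angle 2.6979 rad, distance 59954.8 km.
Total: 42153.9 + 33543.7 + 42095.2 + 59954.8 ≈ 177748 km.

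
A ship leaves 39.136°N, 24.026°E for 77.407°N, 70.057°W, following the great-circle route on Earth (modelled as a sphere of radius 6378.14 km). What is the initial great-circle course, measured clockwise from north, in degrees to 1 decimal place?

With φ₁ = 0.6831, φ₂ = 1.3510, Δλ = -1.6421 rad, the forward-azimuth formula gives
θ = atan2( sin Δλ cos φ₂ , cos φ₁ sin φ₂ − sin φ₁ cos φ₂ cos Δλ ) = atan2(-0.2175, 0.7668) = -15.83°.
Adding 360° brings this into [0°, 360°): 344.2°.

344.2°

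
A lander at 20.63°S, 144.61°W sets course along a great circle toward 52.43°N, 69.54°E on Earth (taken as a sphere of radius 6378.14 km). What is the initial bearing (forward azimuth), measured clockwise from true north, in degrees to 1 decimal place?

328.7°

Δλ = -145.850° = -2.5456 rad.
y = sin Δλ · cos φ₂ = (-0.5614)(0.6097) = -0.3423
x = cos φ₁ sin φ₂ − sin φ₁ cos φ₂ cos Δλ = (0.9359)(0.7926) − (-0.3523)(0.6097)(-0.8276) = 0.5640
θ = atan2(y, x) = -31.25°; adding 360° gives 328.7°.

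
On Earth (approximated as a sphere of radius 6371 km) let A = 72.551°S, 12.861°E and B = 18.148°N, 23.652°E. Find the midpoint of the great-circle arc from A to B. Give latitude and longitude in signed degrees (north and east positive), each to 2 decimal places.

-27.28°, 21.07°

The central angle between A and B is δ = 1.5880 rad.
With f = 0.5, the slerp weights are sin((1−f)δ)/sin δ = 0.7133 and sin(fδ)/sin δ = 0.7133.
Weighted sum of the unit vectors: (0.7133)·(0.2923,0.0667,-0.9540) + (0.7133)·(0.8704,0.3812,0.3115) = (0.8294, 0.3195, -0.4583).
Converting back: φ = atan2(z, √(x²+y²)) = -27.28°, λ = atan2(y, x) = 21.07°.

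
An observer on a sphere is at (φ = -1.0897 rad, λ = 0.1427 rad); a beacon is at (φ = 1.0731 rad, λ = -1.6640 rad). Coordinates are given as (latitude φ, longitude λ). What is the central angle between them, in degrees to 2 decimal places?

146.16°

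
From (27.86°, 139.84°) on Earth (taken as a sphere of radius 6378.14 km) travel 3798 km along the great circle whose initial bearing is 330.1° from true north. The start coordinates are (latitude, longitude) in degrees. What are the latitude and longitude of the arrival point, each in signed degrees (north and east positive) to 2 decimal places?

Angular distance δ = d/R = 3798/6378.14 = 0.59547 rad; initial bearing θ = 5.7613 rad.
sin φ₂ = sin φ₁ cos δ + cos φ₁ sin δ cos θ = (0.4673)(0.8279) + (0.8841)(0.5609)(0.8669) = 0.8168, so φ₂ = 54.76°.
Δλ = atan2(sin θ sin δ cos φ₁, cos δ − sin φ₁ sin φ₂) = atan2(-0.2472, 0.4462) = -28.986°.
λ₂ = 139.840° − 28.986° = 110.85°.

54.76°, 110.85°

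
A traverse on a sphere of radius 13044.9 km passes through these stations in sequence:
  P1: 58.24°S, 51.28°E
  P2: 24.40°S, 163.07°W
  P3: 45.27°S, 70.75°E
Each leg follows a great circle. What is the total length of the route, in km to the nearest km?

Leg P1→P2: central angle 1.6153 rad, distance 21071.7 km.
Leg P2→P3: central angle 1.6558 rad, distance 21599.2 km.
Total: 21071.7 + 21599.2 ≈ 42671 km.

42671 km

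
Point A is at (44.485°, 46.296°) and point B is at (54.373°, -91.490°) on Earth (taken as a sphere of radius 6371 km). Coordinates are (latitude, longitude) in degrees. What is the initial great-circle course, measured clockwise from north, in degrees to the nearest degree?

336°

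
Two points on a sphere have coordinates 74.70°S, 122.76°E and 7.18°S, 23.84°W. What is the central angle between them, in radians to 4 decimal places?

With latitudes φ₁ = -74.700°, φ₂ = -7.180° and longitude difference Δλ = -146.600°:
cos c = sin φ₁ sin φ₂ + cos φ₁ cos φ₂ cos Δλ = (-0.9646)(-0.1250) + (0.2639)(0.9922)(-0.8348) = -0.09801,
so c = arccos(-0.09801) = 1.66896 rad.
So the angular separation is 1.6690 rad.

1.6690 rad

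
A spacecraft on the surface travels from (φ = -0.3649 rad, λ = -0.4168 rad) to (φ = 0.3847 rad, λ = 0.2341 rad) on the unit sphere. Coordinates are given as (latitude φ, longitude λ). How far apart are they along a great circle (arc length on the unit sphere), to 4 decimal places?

0.9825

In radians: φ₁ = -0.3649, φ₂ = 0.3847, Δλ = 37.294° = 0.6509 rad.
cos c = sin φ₁ sin φ₂ + cos φ₁ cos φ₂ cos Δλ = (-0.3569)(0.3753) + (0.9342)(0.9269)(0.7955) = 0.55492,
so c = arccos(0.55492) = 0.98253 rad.
On the unit sphere the arc length equals the central angle: 0.9825.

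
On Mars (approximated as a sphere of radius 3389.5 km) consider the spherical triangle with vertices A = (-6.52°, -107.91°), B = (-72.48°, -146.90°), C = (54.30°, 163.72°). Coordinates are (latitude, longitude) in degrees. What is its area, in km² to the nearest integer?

Side lengths (central angles): a = 2.2917, b = 1.6466, c = 1.2231 rad; semiperimeter s = 2.5807.
By l'Huilier's theorem, tan(E/4) = √[tan(s/2) tan((s−a)/2) tan((s−b)/2) tan((s−c)/2)], giving spherical excess E = 1.7024 rad.
Area = E·R² = 1.7024 × (3389.5)² ≈ 19558108 km².

19558108 km²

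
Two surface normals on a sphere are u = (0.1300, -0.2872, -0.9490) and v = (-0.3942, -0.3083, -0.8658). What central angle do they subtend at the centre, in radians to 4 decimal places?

0.5376 rad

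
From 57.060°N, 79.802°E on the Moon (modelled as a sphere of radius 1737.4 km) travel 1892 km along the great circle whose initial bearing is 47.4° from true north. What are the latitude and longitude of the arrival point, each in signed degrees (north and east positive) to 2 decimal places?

Angular distance δ = d/R = 1892/1737.4 = 1.08898 rad; initial bearing θ = 0.8273 rad.
sin φ₂ = sin φ₁ cos δ + cos φ₁ sin δ cos θ = (0.8392)(0.4634) + (0.5438)(0.8862)(0.6769) = 0.7150, so φ₂ = 45.65°.
Δλ = atan2(sin θ sin δ cos φ₁, cos δ − sin φ₁ sin φ₂) = atan2(0.3547, -0.1367) = 111.079°.
λ₂ = 79.802° + 111.079° = 190.88° → -169.12° after wrapping to (−180°, 180°].

45.65°, -169.12°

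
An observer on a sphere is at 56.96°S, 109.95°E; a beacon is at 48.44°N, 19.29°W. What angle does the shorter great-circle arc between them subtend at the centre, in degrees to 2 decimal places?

In radians: φ₁ = -0.9941, φ₂ = 0.8454, Δλ = -129.240° = -2.2557 rad.
cos c = sin φ₁ sin φ₂ + cos φ₁ cos φ₂ cos Δλ = (-0.8383)(0.7483) + (0.5452)(0.6634)(-0.6326) = -0.85606,
so c = arccos(-0.85606) = 2.59840 rad.
So the angular separation is 148.88°.

148.88°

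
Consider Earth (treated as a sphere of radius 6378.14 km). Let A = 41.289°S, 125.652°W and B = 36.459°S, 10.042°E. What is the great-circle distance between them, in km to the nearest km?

10276 km

Let φ₁ = -0.7206 rad, φ₂ = -0.6363 rad, and Δλ = 2.3683 rad.
cos c = sin φ₁ sin φ₂ + cos φ₁ cos φ₂ cos Δλ = (-0.6599)(-0.5942) + (0.7514)(0.8043)(-0.7156) = -0.04035,
so c = arccos(-0.04035) = 1.61116 rad.
Distance = R·c = 6378.14 × 1.6112 ≈ 10276 km.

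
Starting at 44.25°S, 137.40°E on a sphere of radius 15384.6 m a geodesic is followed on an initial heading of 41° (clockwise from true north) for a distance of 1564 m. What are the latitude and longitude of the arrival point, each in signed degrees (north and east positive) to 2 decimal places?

Angular distance δ = d/R = 1564/15384.6 = 0.10166 rad; initial bearing θ = 0.7156 rad.
sin φ₂ = sin φ₁ cos δ + cos φ₁ sin δ cos θ = (-0.6978)(0.9948) + (0.7163)(0.1015)(0.7547) = -0.6393, so φ₂ = -39.74°.
Δλ = atan2(sin θ sin δ cos φ₁, cos δ − sin φ₁ sin φ₂) = atan2(0.0477, 0.5487) = 4.967°.
λ₂ = 137.400° + 4.967° = 142.37°.

-39.74°, 142.37°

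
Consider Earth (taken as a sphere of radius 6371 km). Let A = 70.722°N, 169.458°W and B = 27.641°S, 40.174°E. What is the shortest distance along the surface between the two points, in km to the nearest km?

Let φ₁ = 1.2343 rad, φ₂ = -0.4824 rad, and Δλ = -2.6244 rad.
cos c = sin φ₁ sin φ₂ + cos φ₁ cos φ₂ cos Δλ = (0.9439)(-0.4639) + (0.3302)(0.8859)(-0.8692) = -0.69214,
so c = arccos(-0.69214) = 2.33524 rad.
Distance = R·c = 6371 × 2.3352 ≈ 14878 km.

14878 km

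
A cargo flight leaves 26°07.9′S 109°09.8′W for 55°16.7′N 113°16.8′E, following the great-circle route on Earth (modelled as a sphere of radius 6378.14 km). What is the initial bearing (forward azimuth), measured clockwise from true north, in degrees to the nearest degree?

Δλ = -137.557° = -2.4008 rad.
y = sin Δλ · cos φ₂ = (-0.6749)(0.5696) = -0.3844
x = cos φ₁ sin φ₂ − sin φ₁ cos φ₂ cos Δλ = (0.8978)(0.8219) − (-0.4404)(0.5696)(-0.7379) = 0.5528
θ = atan2(y, x) = -34.81°; adding 360° gives 325°.

325°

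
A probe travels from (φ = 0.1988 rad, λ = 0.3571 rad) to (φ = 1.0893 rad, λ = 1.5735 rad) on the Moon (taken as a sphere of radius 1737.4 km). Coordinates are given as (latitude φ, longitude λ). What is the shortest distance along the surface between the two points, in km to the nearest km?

2140 km

With latitudes φ₁ = 11.390°, φ₂ = 62.412° and longitude difference Δλ = 69.695°:
cos c = sin φ₁ sin φ₂ + cos φ₁ cos φ₂ cos Δλ = (0.1975)(0.8863) + (0.9803)(0.4631)(0.3470) = 0.33258,
so c = arccos(0.33258) = 1.23176 rad.
Distance = R·c = 1737.4 × 1.2318 ≈ 2140 km.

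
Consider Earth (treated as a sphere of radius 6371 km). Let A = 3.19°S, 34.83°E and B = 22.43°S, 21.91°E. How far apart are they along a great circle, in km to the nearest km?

2553 km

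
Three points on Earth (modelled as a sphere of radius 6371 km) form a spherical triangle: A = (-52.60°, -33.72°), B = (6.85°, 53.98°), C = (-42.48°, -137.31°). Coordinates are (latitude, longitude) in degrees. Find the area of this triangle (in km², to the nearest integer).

56440214 km²

Side lengths (central angles): a = 2.4958, b = 1.1249, c = 1.6414 rad; semiperimeter s = 2.6311.
By l'Huilier's theorem, tan(E/4) = √[tan(s/2) tan((s−a)/2) tan((s−b)/2) tan((s−c)/2)], giving spherical excess E = 1.3905 rad.
Area = E·R² = 1.3905 × (6371)² ≈ 56440214 km².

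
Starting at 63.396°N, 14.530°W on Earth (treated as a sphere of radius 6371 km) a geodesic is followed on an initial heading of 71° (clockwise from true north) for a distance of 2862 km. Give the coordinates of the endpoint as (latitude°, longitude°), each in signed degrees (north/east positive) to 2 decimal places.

Angular distance δ = d/R = 2862/6371 = 0.44922 rad; initial bearing θ = 1.2392 rad.
sin φ₂ = sin φ₁ cos δ + cos φ₁ sin δ cos θ = (0.8941)(0.9008) + (0.4478)(0.4343)(0.3256) = 0.8687, so φ₂ = 60.31°.
Δλ = atan2(sin θ sin δ cos φ₁, cos δ − sin φ₁ sin φ₂) = atan2(0.1839, 0.1240) = 55.998°.
λ₂ = -14.530° + 55.998° = 41.47°.

60.31°, 41.47°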